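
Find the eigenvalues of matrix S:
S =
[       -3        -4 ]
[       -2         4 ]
λ = -4, 5

Solve det(S - λI) = 0. For a 2×2 matrix the characteristic equation is λ² - (trace)λ + det = 0.
trace(S) = a + d = -3 + 4 = 1.
det(S) = a*d - b*c = (-3)*(4) - (-4)*(-2) = -12 - 8 = -20.
Characteristic equation: λ² - (1)λ + (-20) = 0.
Discriminant = (1)² - 4*(-20) = 1 + 80 = 81.
λ = (1 ± √81) / 2 = (1 ± 9) / 2 = -4, 5.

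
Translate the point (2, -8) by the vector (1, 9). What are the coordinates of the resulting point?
(3, 1)

Translation by (1, 9):
x' = 2 + 1 = 3
y' = -8 + 9 = 1
Homogeneous matrix: [[1, 0, 1], [0, 1, 9], [0, 0, 1]]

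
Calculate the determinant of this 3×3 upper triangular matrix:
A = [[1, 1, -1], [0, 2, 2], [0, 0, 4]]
8

The determinant of a triangular matrix is the product of its diagonal entries (the off-diagonal entries above the diagonal do not affect it).
det(A) = (1) * (2) * (4) = 8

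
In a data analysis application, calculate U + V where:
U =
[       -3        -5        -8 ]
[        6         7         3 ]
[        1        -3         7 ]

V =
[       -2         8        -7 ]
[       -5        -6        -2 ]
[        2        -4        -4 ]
U + V =
[       -5         3       -15 ]
[        1         1         1 ]
[        3        -7         3 ]

Matrix addition is elementwise: (U+V)[i][j] = U[i][j] + V[i][j].
  (U+V)[0][0] = (-3) + (-2) = -5
  (U+V)[0][1] = (-5) + (8) = 3
  (U+V)[0][2] = (-8) + (-7) = -15
  (U+V)[1][0] = (6) + (-5) = 1
  (U+V)[1][1] = (7) + (-6) = 1
  (U+V)[1][2] = (3) + (-2) = 1
  (U+V)[2][0] = (1) + (2) = 3
  (U+V)[2][1] = (-3) + (-4) = -7
  (U+V)[2][2] = (7) + (-4) = 3
U + V =
[       -5         3       -15 ]
[        1         1         1 ]
[        3        -7         3 ]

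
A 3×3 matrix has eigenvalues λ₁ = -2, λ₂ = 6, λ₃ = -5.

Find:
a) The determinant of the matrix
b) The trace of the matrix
det = 60, trace = -1

Two standard eigenvalue identities:
- det(A) equals the product of the eigenvalues (counted with multiplicity).
- trace(A) equals the sum of the eigenvalues.
det(A) = (-2)*(6)*(-5) = 60.
trace(A) = -2 + 6 - 5 = -1.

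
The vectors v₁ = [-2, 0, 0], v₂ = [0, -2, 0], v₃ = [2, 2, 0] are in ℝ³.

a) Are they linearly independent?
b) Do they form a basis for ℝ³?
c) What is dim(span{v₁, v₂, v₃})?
Not independent, not a basis, dim(span) = 2

Check whether v₃ can be written as a linear combination of v₁ and v₂.
v₃ = (-1)·v₁ + (-1)·v₂ = [2, 2, 0], so the three vectors are linearly dependent.
Thus they do not form a basis for ℝ³, and dim(span{v₁, v₂, v₃}) = 2 (spanned by v₁ and v₂).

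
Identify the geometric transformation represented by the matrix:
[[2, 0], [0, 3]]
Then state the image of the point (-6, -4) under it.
non-uniform scaling by (2, 3); image of (-6, -4) is (-12, -12)

This is diagonal with distinct entries, so it scales the x-axis by 2 and the y-axis by 3.
The matrix [[2, 0], [0, 3]] represents: non-uniform scaling by (2, 3).
Applying it to (-6, -4): [2·-6 + 0·-4, 0·-6 + 3·-4] = (-12, -12).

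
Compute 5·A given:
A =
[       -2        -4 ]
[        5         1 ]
5A =
[      -10       -20 ]
[       25         5 ]

Scalar multiplication is elementwise: (5A)[i][j] = 5 * A[i][j].
  (5A)[0][0] = 5 * (-2) = -10
  (5A)[0][1] = 5 * (-4) = -20
  (5A)[1][0] = 5 * (5) = 25
  (5A)[1][1] = 5 * (1) = 5
5A =
[      -10       -20 ]
[       25         5 ]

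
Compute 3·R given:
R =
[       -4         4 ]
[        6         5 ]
3R =
[      -12        12 ]
[       18        15 ]

Scalar multiplication is elementwise: (3R)[i][j] = 3 * R[i][j].
  (3R)[0][0] = 3 * (-4) = -12
  (3R)[0][1] = 3 * (4) = 12
  (3R)[1][0] = 3 * (6) = 18
  (3R)[1][1] = 3 * (5) = 15
3R =
[      -12        12 ]
[       18        15 ]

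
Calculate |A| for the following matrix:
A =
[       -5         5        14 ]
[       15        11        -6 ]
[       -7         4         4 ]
det(A) = 1488

Expand along row 0 (cofactor expansion): det(A) = a*(e*i - f*h) - b*(d*i - f*g) + c*(d*h - e*g), where the 3×3 is [[a, b, c], [d, e, f], [g, h, i]].
Minor M_00 = (11)*(4) - (-6)*(4) = 44 + 24 = 68.
Minor M_01 = (15)*(4) - (-6)*(-7) = 60 - 42 = 18.
Minor M_02 = (15)*(4) - (11)*(-7) = 60 + 77 = 137.
det(A) = (-5)*(68) - (5)*(18) + (14)*(137) = -340 - 90 + 1918 = 1488.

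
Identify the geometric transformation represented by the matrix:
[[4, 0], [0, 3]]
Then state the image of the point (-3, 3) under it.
non-uniform scaling by (4, 3); image of (-3, 3) is (-12, 9)

This is diagonal with distinct entries, so it scales the x-axis by 4 and the y-axis by 3.
The matrix [[4, 0], [0, 3]] represents: non-uniform scaling by (4, 3).
Applying it to (-3, 3): [4·-3 + 0·3, 0·-3 + 3·3] = (-12, 9).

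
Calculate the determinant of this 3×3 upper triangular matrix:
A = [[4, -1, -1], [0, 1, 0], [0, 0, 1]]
4

The determinant of a triangular matrix is the product of its diagonal entries (the off-diagonal entries above the diagonal do not affect it).
det(A) = (4) * (1) * (1) = 4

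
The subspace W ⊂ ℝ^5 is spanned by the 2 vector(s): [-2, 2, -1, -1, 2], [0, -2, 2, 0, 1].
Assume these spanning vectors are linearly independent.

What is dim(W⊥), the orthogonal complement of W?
dim(W⊥) = 3

For any subspace W of ℝ^n, dim(W) + dim(W⊥) = n (the whole-space dimension).
Here the given 2 vectors are linearly independent, so dim(W) = 2.
Thus dim(W⊥) = n - dim(W) = 5 - 2 = 3.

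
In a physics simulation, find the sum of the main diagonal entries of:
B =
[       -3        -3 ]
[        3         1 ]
tr(B) = -3 + 1 = -2

The trace of a square matrix is the sum of its diagonal entries.
Diagonal entries of B: B[0][0] = -3, B[1][1] = 1.
tr(B) = -3 + 1 = -2.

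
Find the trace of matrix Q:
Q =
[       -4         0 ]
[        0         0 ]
tr(Q) = -4 + 0 = -4

The trace of a square matrix is the sum of its diagonal entries.
Diagonal entries of Q: Q[0][0] = -4, Q[1][1] = 0.
tr(Q) = -4 + 0 = -4.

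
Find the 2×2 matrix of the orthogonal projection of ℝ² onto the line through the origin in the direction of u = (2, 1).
[[4/5, 2/5], [2/5, 1/5]]

The orthogonal projection onto the line spanned by a nonzero vector u = (a, b) has matrix P = (u uᵀ) / (uᵀ u) = (1/(a² + b²)) · [[a², ab], [ab, b²]].
Here u = (2, 1), so a² + b² = 4 + 1 = 5.
P = (1/5) · [[4, 2], [2, 1]] = [[4/5, 2/5], [2/5, 1/5]].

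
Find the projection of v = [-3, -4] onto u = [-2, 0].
[-3, 0]

The projection of v onto u is proj_u(v) = ((v·u) / (u·u)) · u.
v·u = (-3)*(-2) + (-4)*(0) = 6.
u·u = (-2)*(-2) + (0)*(0) = 4.
coefficient = 6 / 4 = 3/2.
proj_u(v) = 3/2 · [-2, 0] = [-3, 0].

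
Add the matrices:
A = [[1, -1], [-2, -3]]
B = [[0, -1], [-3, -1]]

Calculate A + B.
[[1, -2], [-5, -4]]

Add corresponding elements:
(1)+(0)=1
(-1)+(-1)=-2
(-2)+(-3)=-5
(-3)+(-1)=-4
A + B = [[1, -2], [-5, -4]]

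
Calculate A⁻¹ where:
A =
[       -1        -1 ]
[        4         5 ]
det(A) = -1
A⁻¹ =
[       -5        -1 ]
[        4         1 ]

For a 2×2 matrix A = [[a, b], [c, d]] with det(A) ≠ 0, A⁻¹ = (1/det(A)) * [[d, -b], [-c, a]].
det(A) = (-1)*(5) - (-1)*(4) = -5 + 4 = -1.
A⁻¹ = (1/-1) * [[5, 1], [-4, -1]].
Dividing each entry by -1 and reducing:
A⁻¹ =
[       -5        -1 ]
[        4         1 ]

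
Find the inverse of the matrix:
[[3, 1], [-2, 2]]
[[1/4, -1/8], [1/4, 3/8]]

For [[a,b],[c,d]], inverse = (1/det)·[[d,-b],[-c,a]]
det = 3·2 - 1·-2 = 8
Inverse = (1/8)·[[2, -1], [2, 3]]
        = [[1/4, -1/8], [1/4, 3/8]]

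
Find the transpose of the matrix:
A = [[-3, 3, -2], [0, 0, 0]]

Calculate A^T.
[[-3, 0], [3, 0], [-2, 0]]

The transpose sends entry (i,j) to (j,i); rows become columns.
Row 0 of A: [-3, 3, -2] -> column 0 of A^T.
Row 1 of A: [0, 0, 0] -> column 1 of A^T.
A^T = [[-3, 0], [3, 0], [-2, 0]]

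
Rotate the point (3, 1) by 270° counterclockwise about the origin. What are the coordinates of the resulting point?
(1, -3)

Rotation matrix R(θ) = [[cos θ, -sin θ], [sin θ, cos θ]]; for θ = 270°:
R = [[0, 1], [-1, 0]]
Result: R × [3, 1]ᵀ = [0·3 + (1)·1, -1·3 + (0)·1]ᵀ = (1, -3)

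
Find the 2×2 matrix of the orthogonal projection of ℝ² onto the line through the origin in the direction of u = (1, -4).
[[1/17, -4/17], [-4/17, 16/17]]

The orthogonal projection onto the line spanned by a nonzero vector u = (a, b) has matrix P = (u uᵀ) / (uᵀ u) = (1/(a² + b²)) · [[a², ab], [ab, b²]].
Here u = (1, -4), so a² + b² = 1 + 16 = 17.
P = (1/17) · [[1, -4], [-4, 16]] = [[1/17, -4/17], [-4/17, 16/17]].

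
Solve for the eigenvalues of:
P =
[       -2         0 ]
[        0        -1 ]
λ = -2, -1

Solve det(P - λI) = 0. For a 2×2 matrix the characteristic equation is λ² - (trace)λ + det = 0.
trace(P) = a + d = -2 - 1 = -3.
det(P) = a*d - b*c = (-2)*(-1) - (0)*(0) = 2 - 0 = 2.
Characteristic equation: λ² - (-3)λ + (2) = 0.
Discriminant = (-3)² - 4*(2) = 9 - 8 = 1.
λ = (-3 ± √1) / 2 = (-3 ± 1) / 2 = -2, -1.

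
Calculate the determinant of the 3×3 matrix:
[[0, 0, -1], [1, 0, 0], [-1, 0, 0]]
0

Expansion along first row:
det = 0·det([[0,0],[0,0]]) - 0·det([[1,0],[-1,0]]) + -1·det([[1,0],[-1,0]])
    = 0·(0·0 - 0·0) - 0·(1·0 - 0·-1) + -1·(1·0 - 0·-1)
    = 0·0 - 0·0 + -1·0
    = 0 + 0 + 0 = 0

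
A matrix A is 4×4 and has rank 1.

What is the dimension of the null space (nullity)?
3

The rank-nullity theorem for an m×n matrix states:
rank(A) + nullity(A) = n (the number of columns).
Here n = 4 and rank(A) = 1, so nullity(A) = 4 - 1 = 3.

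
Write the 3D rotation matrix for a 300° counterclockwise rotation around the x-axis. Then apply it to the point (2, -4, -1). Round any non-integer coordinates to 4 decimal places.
R = [[1, 0, 0], [0, 1/2, √3/2], [0, -√3/2, 1/2]]; R·(2, -4, -1) = (2.0000, -2.8660, 2.9641)

Rotation matrix for 300° around x-axis:
cos(300°) = 1/2, sin(300°) = -√3/2
R = [[1, 0, 0], [0, 1/2, √3/2], [0, -√3/2, 1/2]]
Apply to (2, -4, -1): R·[2, -4, -1]ᵀ = (2.0000, -2.8660, 2.9641)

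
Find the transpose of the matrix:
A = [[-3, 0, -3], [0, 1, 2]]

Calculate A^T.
[[-3, 0], [0, 1], [-3, 2]]

The transpose sends entry (i,j) to (j,i); rows become columns.
Row 0 of A: [-3, 0, -3] -> column 0 of A^T.
Row 1 of A: [0, 1, 2] -> column 1 of A^T.
A^T = [[-3, 0], [0, 1], [-3, 2]]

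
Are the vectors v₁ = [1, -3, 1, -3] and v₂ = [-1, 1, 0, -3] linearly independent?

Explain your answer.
Yes, linearly independent

Two vectors are linearly dependent iff one is a scalar multiple of the other.
No single scalar k satisfies v₂ = k·v₁ (the ratios of corresponding entries disagree), so v₁ and v₂ are linearly independent.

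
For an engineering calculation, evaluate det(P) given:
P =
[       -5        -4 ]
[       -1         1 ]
det(P) = -9

For a 2×2 matrix [[a, b], [c, d]], det = a*d - b*c.
det(P) = (-5)*(1) - (-4)*(-1) = -5 - 4 = -9.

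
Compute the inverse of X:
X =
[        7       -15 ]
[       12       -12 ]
det(X) = 96
X⁻¹ =
[     -1/8      5/32 ]
[     -1/8      7/96 ]

For a 2×2 matrix X = [[a, b], [c, d]] with det(X) ≠ 0, X⁻¹ = (1/det(X)) * [[d, -b], [-c, a]].
det(X) = (7)*(-12) - (-15)*(12) = -84 + 180 = 96.
X⁻¹ = (1/96) * [[-12, 15], [-12, 7]].
Dividing each entry by 96 and reducing:
X⁻¹ =
[     -1/8      5/32 ]
[     -1/8      7/96 ]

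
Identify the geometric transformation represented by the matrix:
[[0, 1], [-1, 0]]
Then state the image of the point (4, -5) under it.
rotation by 90° clockwise (i.e., 270° counterclockwise); image of (4, -5) is (-5, -4)

This matches the form [[cos θ, -sin θ], [sin θ, cos θ]] of a rotation matrix; reading off cos θ and sin θ gives the angle.
The matrix [[0, 1], [-1, 0]] represents: rotation by 90° clockwise (i.e., 270° counterclockwise).
Applying it to (4, -5): [0·4 + 1·-5, -1·4 + 0·-5] = (-5, -4).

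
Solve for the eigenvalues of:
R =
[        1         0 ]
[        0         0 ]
λ = 0, 1

Solve det(R - λI) = 0. For a 2×2 matrix the characteristic equation is λ² - (trace)λ + det = 0.
trace(R) = a + d = 1 + 0 = 1.
det(R) = a*d - b*c = (1)*(0) - (0)*(0) = 0 - 0 = 0.
Characteristic equation: λ² - (1)λ + (0) = 0.
Discriminant = (1)² - 4*(0) = 1 - 0 = 1.
λ = (1 ± √1) / 2 = (1 ± 1) / 2 = 0, 1.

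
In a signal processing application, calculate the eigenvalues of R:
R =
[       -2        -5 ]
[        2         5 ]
λ = 0, 3

Solve det(R - λI) = 0. For a 2×2 matrix the characteristic equation is λ² - (trace)λ + det = 0.
trace(R) = a + d = -2 + 5 = 3.
det(R) = a*d - b*c = (-2)*(5) - (-5)*(2) = -10 + 10 = 0.
Characteristic equation: λ² - (3)λ + (0) = 0.
Discriminant = (3)² - 4*(0) = 9 - 0 = 9.
λ = (3 ± √9) / 2 = (3 ± 3) / 2 = 0, 3.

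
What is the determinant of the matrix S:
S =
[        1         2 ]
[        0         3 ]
det(S) = 3

For a 2×2 matrix [[a, b], [c, d]], det = a*d - b*c.
det(S) = (1)*(3) - (2)*(0) = 3 - 0 = 3.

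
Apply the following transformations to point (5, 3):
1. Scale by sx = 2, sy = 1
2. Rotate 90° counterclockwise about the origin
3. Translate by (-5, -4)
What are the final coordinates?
(-8, 6)

Step 1: Scale → (10, 3)
Step 2: Rotate 90° → (-3, 10)
Step 3: Translate → (-8, 6)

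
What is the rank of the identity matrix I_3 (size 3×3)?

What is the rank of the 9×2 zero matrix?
rank(I_3) = 3, rank(0) = 0

The identity I_3 has 3 columns that are the standard basis vectors e_1, …, e_3. These are linearly independent, so all 3 columns are pivots and rank(I_3) = 3.
The 9×2 zero matrix has every entry zero, so every row is the zero row and there are no pivots; rank(0) = 0.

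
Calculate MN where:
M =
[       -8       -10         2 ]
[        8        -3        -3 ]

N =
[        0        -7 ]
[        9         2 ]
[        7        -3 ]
MN =
[      -76        30 ]
[      -48       -53 ]

Matrix multiplication: (MN)[i][j] = sum over k of M[i][k] * N[k][j].
  (MN)[0][0] = (-8)*(0) + (-10)*(9) + (2)*(7) = -76
  (MN)[0][1] = (-8)*(-7) + (-10)*(2) + (2)*(-3) = 30
  (MN)[1][0] = (8)*(0) + (-3)*(9) + (-3)*(7) = -48
  (MN)[1][1] = (8)*(-7) + (-3)*(2) + (-3)*(-3) = -53
MN =
[      -76        30 ]
[      -48       -53 ]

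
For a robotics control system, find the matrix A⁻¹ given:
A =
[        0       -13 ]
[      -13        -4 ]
det(A) = -169
A⁻¹ =
[    4/169     -1/13 ]
[    -1/13         0 ]

For a 2×2 matrix A = [[a, b], [c, d]] with det(A) ≠ 0, A⁻¹ = (1/det(A)) * [[d, -b], [-c, a]].
det(A) = (0)*(-4) - (-13)*(-13) = 0 - 169 = -169.
A⁻¹ = (1/-169) * [[-4, 13], [13, 0]].
Dividing each entry by -169 and reducing:
A⁻¹ =
[    4/169     -1/13 ]
[    -1/13         0 ]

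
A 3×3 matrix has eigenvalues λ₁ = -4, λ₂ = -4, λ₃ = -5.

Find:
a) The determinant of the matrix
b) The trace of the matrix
det = -80, trace = -13

Two standard eigenvalue identities:
- det(A) equals the product of the eigenvalues (counted with multiplicity).
- trace(A) equals the sum of the eigenvalues.
det(A) = (-4)*(-4)*(-5) = -80.
trace(A) = -4 - 4 - 5 = -13.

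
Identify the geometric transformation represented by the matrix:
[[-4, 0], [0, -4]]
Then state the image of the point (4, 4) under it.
uniform scaling by factor -4; image of (4, 4) is (-16, -16)

This is a diagonal matrix with equal entries -4, so it scales both axes by the same factor -4.
The matrix [[-4, 0], [0, -4]] represents: uniform scaling by factor -4.
Applying it to (4, 4): [-4·4 + 0·4, 0·4 + -4·4] = (-16, -16).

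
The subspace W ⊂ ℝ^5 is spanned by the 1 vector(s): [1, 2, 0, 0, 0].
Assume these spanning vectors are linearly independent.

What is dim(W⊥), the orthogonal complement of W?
dim(W⊥) = 4

For any subspace W of ℝ^n, dim(W) + dim(W⊥) = n (the whole-space dimension).
Here the given 1 vectors are linearly independent, so dim(W) = 1.
Thus dim(W⊥) = n - dim(W) = 5 - 1 = 4.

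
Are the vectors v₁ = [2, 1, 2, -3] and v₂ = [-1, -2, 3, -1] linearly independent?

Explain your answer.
Yes, linearly independent

Two vectors are linearly dependent iff one is a scalar multiple of the other.
No single scalar k satisfies v₂ = k·v₁ (the ratios of corresponding entries disagree), so v₁ and v₂ are linearly independent.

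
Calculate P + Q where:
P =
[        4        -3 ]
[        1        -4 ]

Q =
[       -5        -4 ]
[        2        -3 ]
P + Q =
[       -1        -7 ]
[        3        -7 ]

Matrix addition is elementwise: (P+Q)[i][j] = P[i][j] + Q[i][j].
  (P+Q)[0][0] = (4) + (-5) = -1
  (P+Q)[0][1] = (-3) + (-4) = -7
  (P+Q)[1][0] = (1) + (2) = 3
  (P+Q)[1][1] = (-4) + (-3) = -7
P + Q =
[       -1        -7 ]
[        3        -7 ]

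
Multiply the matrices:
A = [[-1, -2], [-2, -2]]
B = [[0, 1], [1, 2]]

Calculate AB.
[[-2, -5], [-2, -6]]

Each entry (i,j) of AB = sum over k of A[i][k]*B[k][j].
(AB)[0][0] = (-1)*(0) + (-2)*(1) = -2
(AB)[0][1] = (-1)*(1) + (-2)*(2) = -5
(AB)[1][0] = (-2)*(0) + (-2)*(1) = -2
(AB)[1][1] = (-2)*(1) + (-2)*(2) = -6
AB = [[-2, -5], [-2, -6]]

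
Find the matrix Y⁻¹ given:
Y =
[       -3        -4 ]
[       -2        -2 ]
det(Y) = -2
Y⁻¹ =
[        1        -2 ]
[       -1       3/2 ]

For a 2×2 matrix Y = [[a, b], [c, d]] with det(Y) ≠ 0, Y⁻¹ = (1/det(Y)) * [[d, -b], [-c, a]].
det(Y) = (-3)*(-2) - (-4)*(-2) = 6 - 8 = -2.
Y⁻¹ = (1/-2) * [[-2, 4], [2, -3]].
Dividing each entry by -2 and reducing:
Y⁻¹ =
[        1        -2 ]
[       -1       3/2 ]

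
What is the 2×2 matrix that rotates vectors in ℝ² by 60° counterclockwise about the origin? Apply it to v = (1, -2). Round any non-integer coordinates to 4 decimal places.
R = [[1/2, -√3/2], [√3/2, 1/2]]; R·v = (2.2321, -0.1340)

A counterclockwise rotation by angle θ in ℝ² has matrix R(θ) = [[cos θ, -sin θ], [sin θ, cos θ]].
For θ = 60°: cos θ = 1/2, sin θ = √3/2.
R(60°) = [[1/2, -√3/2], [√3/2, 1/2]].
R·v = [1/2·1 + (-√3/2)·-2, √3/2·1 + 1/2·-2] = (2.2321, -0.1340).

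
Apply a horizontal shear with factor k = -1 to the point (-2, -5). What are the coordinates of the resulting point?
(3, -5)

Shear matrix for horizontal shear with factor k = -1:
[[1, -1], [0, 1]]
Result: (-2, -5) → (3, -5)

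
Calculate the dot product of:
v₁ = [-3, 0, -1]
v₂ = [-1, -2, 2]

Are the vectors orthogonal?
1, No

The dot product is the sum of products of corresponding components.
v₁·v₂ = (-3)*(-1) + (0)*(-2) + (-1)*(2) = 3 + 0 - 2 = 1.
Two vectors are orthogonal iff their dot product is 0; here the dot product is 1, so the vectors are not orthogonal.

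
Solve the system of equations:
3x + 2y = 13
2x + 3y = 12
x = 3, y = 2

Use elimination (row reduction):
Equation 1: 3x + 2y = 13.
Equation 2: 2x + 3y = 12.
Multiply Eq1 by 2 and Eq2 by 3: 6x + 4y = 26;  6x + 9y = 36.
Subtract: (5)y = 10, so y = 2.
Back-substitute into Eq1: 3x + 2*(2) = 13, so x = 3.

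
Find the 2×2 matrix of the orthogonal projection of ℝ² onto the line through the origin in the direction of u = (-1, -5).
[[1/26, 5/26], [5/26, 25/26]]

The orthogonal projection onto the line spanned by a nonzero vector u = (a, b) has matrix P = (u uᵀ) / (uᵀ u) = (1/(a² + b²)) · [[a², ab], [ab, b²]].
Here u = (-1, -5), so a² + b² = 1 + 25 = 26.
P = (1/26) · [[1, 5], [5, 25]] = [[1/26, 5/26], [5/26, 25/26]].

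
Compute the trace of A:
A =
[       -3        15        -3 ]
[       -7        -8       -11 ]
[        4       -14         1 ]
tr(A) = -3 - 8 + 1 = -10

The trace of a square matrix is the sum of its diagonal entries.
Diagonal entries of A: A[0][0] = -3, A[1][1] = -8, A[2][2] = 1.
tr(A) = -3 - 8 + 1 = -10.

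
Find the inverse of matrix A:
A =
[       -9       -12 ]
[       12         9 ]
det(A) = 63
A⁻¹ =
[      1/7      4/21 ]
[    -4/21      -1/7 ]

For a 2×2 matrix A = [[a, b], [c, d]] with det(A) ≠ 0, A⁻¹ = (1/det(A)) * [[d, -b], [-c, a]].
det(A) = (-9)*(9) - (-12)*(12) = -81 + 144 = 63.
A⁻¹ = (1/63) * [[9, 12], [-12, -9]].
Dividing each entry by 63 and reducing:
A⁻¹ =
[      1/7      4/21 ]
[    -4/21      -1/7 ]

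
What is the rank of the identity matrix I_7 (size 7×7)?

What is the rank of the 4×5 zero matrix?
rank(I_7) = 7, rank(0) = 0

The identity I_7 has 7 columns that are the standard basis vectors e_1, …, e_7. These are linearly independent, so all 7 columns are pivots and rank(I_7) = 7.
The 4×5 zero matrix has every entry zero, so every row is the zero row and there are no pivots; rank(0) = 0.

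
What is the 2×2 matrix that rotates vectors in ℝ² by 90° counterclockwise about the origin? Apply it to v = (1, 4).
R = [[0, -1], [1, 0]]; R·v = (-4, 1)

A counterclockwise rotation by angle θ in ℝ² has matrix R(θ) = [[cos θ, -sin θ], [sin θ, cos θ]].
For θ = 90°: cos θ = 0, sin θ = 1.
R(90°) = [[0, -1], [1, 0]].
R·v = [0·1 + (-1)·4, 1·1 + 0·4] = (-4, 1).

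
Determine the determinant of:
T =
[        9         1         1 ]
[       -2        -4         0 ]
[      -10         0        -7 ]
det(T) = 198

Expand along row 0 (cofactor expansion): det(T) = a*(e*i - f*h) - b*(d*i - f*g) + c*(d*h - e*g), where the 3×3 is [[a, b, c], [d, e, f], [g, h, i]].
Minor M_00 = (-4)*(-7) - (0)*(0) = 28 - 0 = 28.
Minor M_01 = (-2)*(-7) - (0)*(-10) = 14 - 0 = 14.
Minor M_02 = (-2)*(0) - (-4)*(-10) = 0 - 40 = -40.
det(T) = (9)*(28) - (1)*(14) + (1)*(-40) = 252 - 14 - 40 = 198.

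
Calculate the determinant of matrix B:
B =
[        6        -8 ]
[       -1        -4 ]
det(B) = -32

For a 2×2 matrix [[a, b], [c, d]], det = a*d - b*c.
det(B) = (6)*(-4) - (-8)*(-1) = -24 - 8 = -32.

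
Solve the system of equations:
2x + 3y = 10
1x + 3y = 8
x = 2, y = 2

Use elimination (row reduction):
Equation 1: 2x + 3y = 10.
Equation 2: 1x + 3y = 8.
Multiply Eq1 by 1 and Eq2 by 2: 2x + 3y = 10;  2x + 6y = 16.
Subtract: (3)y = 6, so y = 2.
Back-substitute into Eq1: 2x + 3*(2) = 10, so x = 2.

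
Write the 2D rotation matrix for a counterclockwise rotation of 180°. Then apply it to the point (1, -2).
R = [[-1, 0], [0, -1]]; R·(1, -2) = (-1, 2)

Rotation matrix formula: R(θ) = [[cos θ, -sin θ], [sin θ, cos θ]]
For θ = 180°:
cos(180°) = -1
sin(180°) = 0
R = [[-1, 0], [0, -1]]
Apply to (1, -2): [-1·1 + (0)·-2, 0·1 + -1·-2] = (-1, 2)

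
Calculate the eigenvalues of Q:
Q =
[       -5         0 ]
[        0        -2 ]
λ = -5, -2

Solve det(Q - λI) = 0. For a 2×2 matrix the characteristic equation is λ² - (trace)λ + det = 0.
trace(Q) = a + d = -5 - 2 = -7.
det(Q) = a*d - b*c = (-5)*(-2) - (0)*(0) = 10 - 0 = 10.
Characteristic equation: λ² - (-7)λ + (10) = 0.
Discriminant = (-7)² - 4*(10) = 49 - 40 = 9.
λ = (-7 ± √9) / 2 = (-7 ± 3) / 2 = -5, -2.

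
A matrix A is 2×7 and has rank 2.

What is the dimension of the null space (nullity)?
5

The rank-nullity theorem for an m×n matrix states:
rank(A) + nullity(A) = n (the number of columns).
Here n = 7 and rank(A) = 2, so nullity(A) = 7 - 2 = 5.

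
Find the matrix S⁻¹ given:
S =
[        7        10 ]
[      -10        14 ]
det(S) = 198
S⁻¹ =
[     7/99     -5/99 ]
[     5/99     7/198 ]

For a 2×2 matrix S = [[a, b], [c, d]] with det(S) ≠ 0, S⁻¹ = (1/det(S)) * [[d, -b], [-c, a]].
det(S) = (7)*(14) - (10)*(-10) = 98 + 100 = 198.
S⁻¹ = (1/198) * [[14, -10], [10, 7]].
Dividing each entry by 198 and reducing:
S⁻¹ =
[     7/99     -5/99 ]
[     5/99     7/198 ]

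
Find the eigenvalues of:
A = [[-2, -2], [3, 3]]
λ = 0, 1

Solve det(A - λI) = 0. For a 2×2 matrix this is λ² - (trace)λ + det = 0.
trace(A) = -2 + 3 = 1.
det(A) = (-2)*(3) - (-2)*(3) = -6 + 6 = 0.
Characteristic equation: λ² - (1)λ + (0) = 0.
Discriminant: (1)² - 4*(0) = 1 - 0 = 1.
Roots: λ = (1 ± √1) / 2 = 0, 1.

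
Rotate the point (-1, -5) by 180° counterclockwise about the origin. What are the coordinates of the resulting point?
(1, 5)

Rotation matrix R(θ) = [[cos θ, -sin θ], [sin θ, cos θ]]; for θ = 180°:
R = [[-1, 0], [0, -1]]
Result: R × [-1, -5]ᵀ = [-1·-1 + (0)·-5, 0·-1 + (-1)·-5]ᵀ = (1, 5)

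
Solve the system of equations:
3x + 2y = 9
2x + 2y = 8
x = 1, y = 3

Use elimination (row reduction):
Equation 1: 3x + 2y = 9.
Equation 2: 2x + 2y = 8.
Multiply Eq1 by 2 and Eq2 by 3: 6x + 4y = 18;  6x + 6y = 24.
Subtract: (2)y = 6, so y = 3.
Back-substitute into Eq1: 3x + 2*(3) = 9, so x = 1.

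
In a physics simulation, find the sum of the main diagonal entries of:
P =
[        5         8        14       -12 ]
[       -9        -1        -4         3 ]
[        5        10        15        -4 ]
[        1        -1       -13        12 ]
tr(P) = 5 - 1 + 15 + 12 = 31

The trace of a square matrix is the sum of its diagonal entries.
Diagonal entries of P: P[0][0] = 5, P[1][1] = -1, P[2][2] = 15, P[3][3] = 12.
tr(P) = 5 - 1 + 15 + 12 = 31.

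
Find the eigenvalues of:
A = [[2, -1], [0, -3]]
λ = -3, 2

Solve det(A - λI) = 0. For a 2×2 matrix this is λ² - (trace)λ + det = 0.
trace(A) = 2 - 3 = -1.
det(A) = (2)*(-3) - (-1)*(0) = -6 - 0 = -6.
Characteristic equation: λ² - (-1)λ + (-6) = 0.
Discriminant: (-1)² - 4*(-6) = 1 + 24 = 25.
Roots: λ = (-1 ± √25) / 2 = -3, 2.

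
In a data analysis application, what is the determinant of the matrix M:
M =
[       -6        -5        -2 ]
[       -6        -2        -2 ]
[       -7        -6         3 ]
det(M) = -96

Expand along row 0 (cofactor expansion): det(M) = a*(e*i - f*h) - b*(d*i - f*g) + c*(d*h - e*g), where the 3×3 is [[a, b, c], [d, e, f], [g, h, i]].
Minor M_00 = (-2)*(3) - (-2)*(-6) = -6 - 12 = -18.
Minor M_01 = (-6)*(3) - (-2)*(-7) = -18 - 14 = -32.
Minor M_02 = (-6)*(-6) - (-2)*(-7) = 36 - 14 = 22.
det(M) = (-6)*(-18) - (-5)*(-32) + (-2)*(22) = 108 - 160 - 44 = -96.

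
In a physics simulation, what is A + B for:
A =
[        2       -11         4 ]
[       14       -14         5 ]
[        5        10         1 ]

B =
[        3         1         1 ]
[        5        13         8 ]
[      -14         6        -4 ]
A + B =
[        5       -10         5 ]
[       19        -1        13 ]
[       -9        16        -3 ]

Matrix addition is elementwise: (A+B)[i][j] = A[i][j] + B[i][j].
  (A+B)[0][0] = (2) + (3) = 5
  (A+B)[0][1] = (-11) + (1) = -10
  (A+B)[0][2] = (4) + (1) = 5
  (A+B)[1][0] = (14) + (5) = 19
  (A+B)[1][1] = (-14) + (13) = -1
  (A+B)[1][2] = (5) + (8) = 13
  (A+B)[2][0] = (5) + (-14) = -9
  (A+B)[2][1] = (10) + (6) = 16
  (A+B)[2][2] = (1) + (-4) = -3
A + B =
[        5       -10         5 ]
[       19        -1        13 ]
[       -9        16        -3 ]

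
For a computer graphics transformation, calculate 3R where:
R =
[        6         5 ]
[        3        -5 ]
3R =
[       18        15 ]
[        9       -15 ]

Scalar multiplication is elementwise: (3R)[i][j] = 3 * R[i][j].
  (3R)[0][0] = 3 * (6) = 18
  (3R)[0][1] = 3 * (5) = 15
  (3R)[1][0] = 3 * (3) = 9
  (3R)[1][1] = 3 * (-5) = -15
3R =
[       18        15 ]
[        9       -15 ]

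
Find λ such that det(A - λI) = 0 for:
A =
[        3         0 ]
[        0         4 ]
λ = 3, 4

Solve det(A - λI) = 0. For a 2×2 matrix the characteristic equation is λ² - (trace)λ + det = 0.
trace(A) = a + d = 3 + 4 = 7.
det(A) = a*d - b*c = (3)*(4) - (0)*(0) = 12 - 0 = 12.
Characteristic equation: λ² - (7)λ + (12) = 0.
Discriminant = (7)² - 4*(12) = 49 - 48 = 1.
λ = (7 ± √1) / 2 = (7 ± 1) / 2 = 3, 4.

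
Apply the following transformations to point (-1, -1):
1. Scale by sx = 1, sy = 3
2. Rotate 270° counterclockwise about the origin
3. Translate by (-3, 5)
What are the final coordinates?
(-6, 6)

Step 1: Scale → (-1, -3)
Step 2: Rotate 270° → (-3, 1)
Step 3: Translate → (-6, 6)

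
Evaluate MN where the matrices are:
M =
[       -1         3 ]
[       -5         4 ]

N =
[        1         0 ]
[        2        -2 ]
MN =
[        5        -6 ]
[        3        -8 ]

Matrix multiplication: (MN)[i][j] = sum over k of M[i][k] * N[k][j].
  (MN)[0][0] = (-1)*(1) + (3)*(2) = 5
  (MN)[0][1] = (-1)*(0) + (3)*(-2) = -6
  (MN)[1][0] = (-5)*(1) + (4)*(2) = 3
  (MN)[1][1] = (-5)*(0) + (4)*(-2) = -8
MN =
[        5        -6 ]
[        3        -8 ]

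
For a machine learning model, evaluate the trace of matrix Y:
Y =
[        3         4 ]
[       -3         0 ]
tr(Y) = 3 + 0 = 3

The trace of a square matrix is the sum of its diagonal entries.
Diagonal entries of Y: Y[0][0] = 3, Y[1][1] = 0.
tr(Y) = 3 + 0 = 3.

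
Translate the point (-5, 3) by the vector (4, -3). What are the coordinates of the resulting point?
(-1, 0)

Translation by (4, -3):
x' = -5 + 4 = -1
y' = 3 + -3 = 0
Homogeneous matrix: [[1, 0, 4], [0, 1, -3], [0, 0, 1]]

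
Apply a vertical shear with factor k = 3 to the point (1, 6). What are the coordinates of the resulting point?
(1, 9)

Shear matrix for vertical shear with factor k = 3:
[[1, 0], [3, 1]]
Result: (1, 6) → (1, 9)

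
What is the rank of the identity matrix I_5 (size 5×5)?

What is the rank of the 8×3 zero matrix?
rank(I_5) = 5, rank(0) = 0

The identity I_5 has 5 columns that are the standard basis vectors e_1, …, e_5. These are linearly independent, so all 5 columns are pivots and rank(I_5) = 5.
The 8×3 zero matrix has every entry zero, so every row is the zero row and there are no pivots; rank(0) = 0.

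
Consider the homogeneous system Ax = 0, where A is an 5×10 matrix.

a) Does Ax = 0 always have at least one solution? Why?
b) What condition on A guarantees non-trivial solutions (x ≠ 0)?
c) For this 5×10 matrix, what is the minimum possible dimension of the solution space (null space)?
a) Yes, x = 0 is always a solution. b) When A has linearly dependent columns (rank < n). c) Minimum nullity = 5.

a) x = 0 satisfies A·0 = 0, so the zero vector is always a solution.
b) Non-trivial solutions exist iff the columns of A are linearly dependent, equivalently rank(A) < n (the number of columns).
c) By rank-nullity, rank(A) + nullity(A) = n = 10. Since A has only 5 rows, rank(A) ≤ 5, so nullity(A) ≥ 10 - 5 = 5.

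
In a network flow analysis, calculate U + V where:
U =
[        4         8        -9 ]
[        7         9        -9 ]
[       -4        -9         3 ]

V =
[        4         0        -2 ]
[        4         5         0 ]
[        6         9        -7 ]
U + V =
[        8         8       -11 ]
[       11        14        -9 ]
[        2         0        -4 ]

Matrix addition is elementwise: (U+V)[i][j] = U[i][j] + V[i][j].
  (U+V)[0][0] = (4) + (4) = 8
  (U+V)[0][1] = (8) + (0) = 8
  (U+V)[0][2] = (-9) + (-2) = -11
  (U+V)[1][0] = (7) + (4) = 11
  (U+V)[1][1] = (9) + (5) = 14
  (U+V)[1][2] = (-9) + (0) = -9
  (U+V)[2][0] = (-4) + (6) = 2
  (U+V)[2][1] = (-9) + (9) = 0
  (U+V)[2][2] = (3) + (-7) = -4
U + V =
[        8         8       -11 ]
[       11        14        -9 ]
[        2         0        -4 ]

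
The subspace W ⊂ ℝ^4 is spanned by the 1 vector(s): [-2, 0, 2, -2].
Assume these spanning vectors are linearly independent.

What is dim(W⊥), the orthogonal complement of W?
dim(W⊥) = 3

For any subspace W of ℝ^n, dim(W) + dim(W⊥) = n (the whole-space dimension).
Here the given 1 vectors are linearly independent, so dim(W) = 1.
Thus dim(W⊥) = n - dim(W) = 4 - 1 = 3.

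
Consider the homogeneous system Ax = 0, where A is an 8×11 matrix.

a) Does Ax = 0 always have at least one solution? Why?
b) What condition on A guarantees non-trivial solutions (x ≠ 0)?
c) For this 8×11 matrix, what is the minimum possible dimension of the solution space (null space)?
a) Yes, x = 0 is always a solution. b) When A has linearly dependent columns (rank < n). c) Minimum nullity = 3.

a) x = 0 satisfies A·0 = 0, so the zero vector is always a solution.
b) Non-trivial solutions exist iff the columns of A are linearly dependent, equivalently rank(A) < n (the number of columns).
c) By rank-nullity, rank(A) + nullity(A) = n = 11. Since A has only 8 rows, rank(A) ≤ 8, so nullity(A) ≥ 11 - 8 = 3.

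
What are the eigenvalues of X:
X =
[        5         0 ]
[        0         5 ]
λ = 5, 5

Solve det(X - λI) = 0. For a 2×2 matrix the characteristic equation is λ² - (trace)λ + det = 0.
trace(X) = a + d = 5 + 5 = 10.
det(X) = a*d - b*c = (5)*(5) - (0)*(0) = 25 - 0 = 25.
Characteristic equation: λ² - (10)λ + (25) = 0.
Discriminant = (10)² - 4*(25) = 100 - 100 = 0.
λ = (10 ± √0) / 2 = (10 ± 0) / 2 = 5, 5.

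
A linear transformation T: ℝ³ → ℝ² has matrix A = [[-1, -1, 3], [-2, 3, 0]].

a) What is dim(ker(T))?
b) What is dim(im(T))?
dim(ker) = 1, dim(im) = 2

The two rows are not scalar multiples of one another (no single k satisfies row 2 = k × row 1), so they are linearly independent.
Thus rank(A) = 2.
dim(im(T)) = rank(A) = 2.
By the rank-nullity theorem applied to T: ℝ³ → ℝ², rank(A) + nullity(A) = 3 (the domain dimension), so dim(ker(T)) = 3 - 2 = 1.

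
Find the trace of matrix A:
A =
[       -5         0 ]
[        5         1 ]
tr(A) = -5 + 1 = -4

The trace of a square matrix is the sum of its diagonal entries.
Diagonal entries of A: A[0][0] = -5, A[1][1] = 1.
tr(A) = -5 + 1 = -4.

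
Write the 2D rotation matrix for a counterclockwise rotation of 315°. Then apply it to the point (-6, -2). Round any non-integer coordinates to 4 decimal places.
R = [[√2/2, √2/2], [-√2/2, √2/2]]; R·(-6, -2) = (-5.6569, 2.8284)

Rotation matrix formula: R(θ) = [[cos θ, -sin θ], [sin θ, cos θ]]
For θ = 315°:
cos(315°) = √2/2
sin(315°) = -√2/2
R = [[√2/2, √2/2], [-√2/2, √2/2]]
Apply to (-6, -2): [√2/2·-6 + (√2/2)·-2, -√2/2·-6 + √2/2·-2] = (-5.6569, 2.8284)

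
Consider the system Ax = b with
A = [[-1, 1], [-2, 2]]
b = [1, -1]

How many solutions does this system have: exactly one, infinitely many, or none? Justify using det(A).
No solution

det(A) = (-1)*(2) - (1)*(-2) = 0, so A is singular.
The column space of A is span(column 1) = span([-1, -2]).
b = [1, -1] is not a scalar multiple of column 1, so b ∉ column space and the system is inconsistent — no solution.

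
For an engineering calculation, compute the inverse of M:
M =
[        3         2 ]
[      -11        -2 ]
det(M) = 16
M⁻¹ =
[     -1/8      -1/8 ]
[    11/16      3/16 ]

For a 2×2 matrix M = [[a, b], [c, d]] with det(M) ≠ 0, M⁻¹ = (1/det(M)) * [[d, -b], [-c, a]].
det(M) = (3)*(-2) - (2)*(-11) = -6 + 22 = 16.
M⁻¹ = (1/16) * [[-2, -2], [11, 3]].
Dividing each entry by 16 and reducing:
M⁻¹ =
[     -1/8      -1/8 ]
[    11/16      3/16 ]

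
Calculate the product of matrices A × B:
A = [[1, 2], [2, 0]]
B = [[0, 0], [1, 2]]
[[2, 4], [0, 0]]

Matrix multiplication:
C[0][0] = 1×0 + 2×1 = 2
C[0][1] = 1×0 + 2×2 = 4
C[1][0] = 2×0 + 0×1 = 0
C[1][1] = 2×0 + 0×2 = 0
Result: [[2, 4], [0, 0]]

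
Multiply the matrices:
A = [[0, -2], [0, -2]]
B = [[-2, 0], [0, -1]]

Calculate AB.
[[0, 2], [0, 2]]

Each entry (i,j) of AB = sum over k of A[i][k]*B[k][j].
(AB)[0][0] = (0)*(-2) + (-2)*(0) = 0
(AB)[0][1] = (0)*(0) + (-2)*(-1) = 2
(AB)[1][0] = (0)*(-2) + (-2)*(0) = 0
(AB)[1][1] = (0)*(0) + (-2)*(-1) = 2
AB = [[0, 2], [0, 2]]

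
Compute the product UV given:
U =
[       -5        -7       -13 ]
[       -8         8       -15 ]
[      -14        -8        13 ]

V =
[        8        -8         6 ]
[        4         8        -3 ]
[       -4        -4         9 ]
UV =
[      -16        36      -126 ]
[       28       188      -207 ]
[     -196        -4        57 ]

Matrix multiplication: (UV)[i][j] = sum over k of U[i][k] * V[k][j].
  (UV)[0][0] = (-5)*(8) + (-7)*(4) + (-13)*(-4) = -16
  (UV)[0][1] = (-5)*(-8) + (-7)*(8) + (-13)*(-4) = 36
  (UV)[0][2] = (-5)*(6) + (-7)*(-3) + (-13)*(9) = -126
  (UV)[1][0] = (-8)*(8) + (8)*(4) + (-15)*(-4) = 28
  (UV)[1][1] = (-8)*(-8) + (8)*(8) + (-15)*(-4) = 188
  (UV)[1][2] = (-8)*(6) + (8)*(-3) + (-15)*(9) = -207
  (UV)[2][0] = (-14)*(8) + (-8)*(4) + (13)*(-4) = -196
  (UV)[2][1] = (-14)*(-8) + (-8)*(8) + (13)*(-4) = -4
  (UV)[2][2] = (-14)*(6) + (-8)*(-3) + (13)*(9) = 57
UV =
[      -16        36      -126 ]
[       28       188      -207 ]
[     -196        -4        57 ]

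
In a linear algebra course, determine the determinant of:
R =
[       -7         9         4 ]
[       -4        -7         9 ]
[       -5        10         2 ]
det(R) = 95

Expand along row 0 (cofactor expansion): det(R) = a*(e*i - f*h) - b*(d*i - f*g) + c*(d*h - e*g), where the 3×3 is [[a, b, c], [d, e, f], [g, h, i]].
Minor M_00 = (-7)*(2) - (9)*(10) = -14 - 90 = -104.
Minor M_01 = (-4)*(2) - (9)*(-5) = -8 + 45 = 37.
Minor M_02 = (-4)*(10) - (-7)*(-5) = -40 - 35 = -75.
det(R) = (-7)*(-104) - (9)*(37) + (4)*(-75) = 728 - 333 - 300 = 95.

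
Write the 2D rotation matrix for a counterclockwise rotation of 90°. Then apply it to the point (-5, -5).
R = [[0, -1], [1, 0]]; R·(-5, -5) = (5, -5)

Rotation matrix formula: R(θ) = [[cos θ, -sin θ], [sin θ, cos θ]]
For θ = 90°:
cos(90°) = 0
sin(90°) = 1
R = [[0, -1], [1, 0]]
Apply to (-5, -5): [0·-5 + (-1)·-5, 1·-5 + 0·-5] = (5, -5)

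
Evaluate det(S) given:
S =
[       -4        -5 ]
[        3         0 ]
det(S) = 15

For a 2×2 matrix [[a, b], [c, d]], det = a*d - b*c.
det(S) = (-4)*(0) - (-5)*(3) = 0 + 15 = 15.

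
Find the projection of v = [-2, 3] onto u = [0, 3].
[0, 3]

The projection of v onto u is proj_u(v) = ((v·u) / (u·u)) · u.
v·u = (-2)*(0) + (3)*(3) = 9.
u·u = (0)*(0) + (3)*(3) = 9.
coefficient = 9 / 9 = 1.
proj_u(v) = 1 · [0, 3] = [0, 3].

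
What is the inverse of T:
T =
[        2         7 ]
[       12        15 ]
det(T) = -54
T⁻¹ =
[    -5/18      7/54 ]
[      2/9     -1/27 ]

For a 2×2 matrix T = [[a, b], [c, d]] with det(T) ≠ 0, T⁻¹ = (1/det(T)) * [[d, -b], [-c, a]].
det(T) = (2)*(15) - (7)*(12) = 30 - 84 = -54.
T⁻¹ = (1/-54) * [[15, -7], [-12, 2]].
Dividing each entry by -54 and reducing:
T⁻¹ =
[    -5/18      7/54 ]
[      2/9     -1/27 ]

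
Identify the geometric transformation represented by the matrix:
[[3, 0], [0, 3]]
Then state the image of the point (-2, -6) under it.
uniform scaling by factor 3; image of (-2, -6) is (-6, -18)

This is a diagonal matrix with equal entries 3, so it scales both axes by the same factor 3.
The matrix [[3, 0], [0, 3]] represents: uniform scaling by factor 3.
Applying it to (-2, -6): [3·-2 + 0·-6, 0·-2 + 3·-6] = (-6, -18).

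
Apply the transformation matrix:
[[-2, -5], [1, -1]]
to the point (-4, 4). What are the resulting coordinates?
(-12, -8)

Matrix multiplication:
[[-2, -5], [1, -1]] × [-4, 4]ᵀ
= [-2×-4 + -5×4, 1×-4 + -1×4]ᵀ
= [-12.0000, -8.0000]ᵀ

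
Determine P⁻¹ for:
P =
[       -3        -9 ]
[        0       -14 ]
det(P) = 42
P⁻¹ =
[     -1/3      3/14 ]
[        0     -1/14 ]

For a 2×2 matrix P = [[a, b], [c, d]] with det(P) ≠ 0, P⁻¹ = (1/det(P)) * [[d, -b], [-c, a]].
det(P) = (-3)*(-14) - (-9)*(0) = 42 - 0 = 42.
P⁻¹ = (1/42) * [[-14, 9], [0, -3]].
Dividing each entry by 42 and reducing:
P⁻¹ =
[     -1/3      3/14 ]
[        0     -1/14 ]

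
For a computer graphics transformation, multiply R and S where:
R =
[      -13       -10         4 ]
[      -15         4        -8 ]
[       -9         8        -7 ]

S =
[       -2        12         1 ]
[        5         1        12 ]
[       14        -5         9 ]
RS =
[       32      -186       -97 ]
[      -62      -136       -39 ]
[      -40       -65        24 ]

Matrix multiplication: (RS)[i][j] = sum over k of R[i][k] * S[k][j].
  (RS)[0][0] = (-13)*(-2) + (-10)*(5) + (4)*(14) = 32
  (RS)[0][1] = (-13)*(12) + (-10)*(1) + (4)*(-5) = -186
  (RS)[0][2] = (-13)*(1) + (-10)*(12) + (4)*(9) = -97
  (RS)[1][0] = (-15)*(-2) + (4)*(5) + (-8)*(14) = -62
  (RS)[1][1] = (-15)*(12) + (4)*(1) + (-8)*(-5) = -136
  (RS)[1][2] = (-15)*(1) + (4)*(12) + (-8)*(9) = -39
  (RS)[2][0] = (-9)*(-2) + (8)*(5) + (-7)*(14) = -40
  (RS)[2][1] = (-9)*(12) + (8)*(1) + (-7)*(-5) = -65
  (RS)[2][2] = (-9)*(1) + (8)*(12) + (-7)*(9) = 24
RS =
[       32      -186       -97 ]
[      -62      -136       -39 ]
[      -40       -65        24 ]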